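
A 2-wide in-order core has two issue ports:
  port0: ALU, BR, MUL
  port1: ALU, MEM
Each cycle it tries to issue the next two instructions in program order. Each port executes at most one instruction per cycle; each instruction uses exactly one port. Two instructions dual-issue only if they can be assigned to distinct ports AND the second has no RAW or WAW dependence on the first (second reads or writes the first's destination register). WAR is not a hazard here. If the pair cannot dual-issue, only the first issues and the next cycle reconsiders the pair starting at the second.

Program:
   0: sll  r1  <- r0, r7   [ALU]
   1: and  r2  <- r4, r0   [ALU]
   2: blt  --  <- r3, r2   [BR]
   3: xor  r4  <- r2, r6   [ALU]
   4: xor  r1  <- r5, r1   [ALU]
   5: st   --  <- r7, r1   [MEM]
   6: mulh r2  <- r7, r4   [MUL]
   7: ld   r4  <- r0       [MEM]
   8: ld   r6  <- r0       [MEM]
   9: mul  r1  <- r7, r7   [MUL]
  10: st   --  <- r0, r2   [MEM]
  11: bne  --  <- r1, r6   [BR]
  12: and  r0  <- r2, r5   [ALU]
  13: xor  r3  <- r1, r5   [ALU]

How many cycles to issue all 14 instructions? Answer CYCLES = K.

[0] i0/i1  sll.ALU;and.ALU  -- 2-wide
[1] i2/i3  blt.BR;xor.ALU  -- 2-wide
[2] i4  xor.ALU  -- RAW r1
[3] i5/i6  st.MEM;mulh.MUL  -- 2-wide
[4] i7  ld.MEM  -- no-port MEM/MEM
[5] i8/i9  ld.MEM;mul.MUL  -- 2-wide
[6] i10/i11  st.MEM;bne.BR  -- 2-wide
[7] i12/i13  and.ALU;xor.ALU  -- 2-wide

CYCLES = 8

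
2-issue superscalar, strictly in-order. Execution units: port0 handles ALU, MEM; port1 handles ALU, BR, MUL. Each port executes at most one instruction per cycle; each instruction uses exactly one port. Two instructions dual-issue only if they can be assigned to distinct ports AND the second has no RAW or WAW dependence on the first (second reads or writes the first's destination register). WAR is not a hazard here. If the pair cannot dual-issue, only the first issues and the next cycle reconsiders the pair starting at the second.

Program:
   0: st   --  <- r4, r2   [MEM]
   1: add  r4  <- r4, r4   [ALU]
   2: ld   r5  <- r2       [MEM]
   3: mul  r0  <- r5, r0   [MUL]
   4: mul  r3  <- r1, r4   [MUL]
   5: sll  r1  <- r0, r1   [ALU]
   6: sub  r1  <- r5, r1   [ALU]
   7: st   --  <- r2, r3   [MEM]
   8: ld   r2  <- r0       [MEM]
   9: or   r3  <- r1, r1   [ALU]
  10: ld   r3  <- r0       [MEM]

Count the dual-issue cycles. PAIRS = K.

PAIRS = 4

#0 head=0: st+add i0,i1 pair
#1 head=2: ld i2 RAW r5
#2 head=3: mul i3 no-port MUL/MUL
#3 head=4: mul+sll i4,i5 pair
#4 head=6: sub+st i6,i7 pair
#5 head=8: ld+or i8,i9 pair
#6 head=10: ld i10 tail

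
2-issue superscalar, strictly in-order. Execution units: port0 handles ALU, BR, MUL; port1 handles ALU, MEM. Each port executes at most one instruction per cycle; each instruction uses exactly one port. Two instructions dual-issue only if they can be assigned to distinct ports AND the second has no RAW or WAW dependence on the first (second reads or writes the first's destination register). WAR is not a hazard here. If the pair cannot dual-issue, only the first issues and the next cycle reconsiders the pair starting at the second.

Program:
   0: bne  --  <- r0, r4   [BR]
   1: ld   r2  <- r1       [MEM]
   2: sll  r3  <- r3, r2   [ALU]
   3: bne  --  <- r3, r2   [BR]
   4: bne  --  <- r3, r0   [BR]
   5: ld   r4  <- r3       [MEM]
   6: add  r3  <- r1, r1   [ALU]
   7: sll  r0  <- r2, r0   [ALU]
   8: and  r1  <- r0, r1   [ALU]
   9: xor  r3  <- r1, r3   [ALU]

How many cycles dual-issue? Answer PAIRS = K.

[0] i0+i1  bne.BR/ld.MEM  -- dual
[1] i2  sll.ALU  -- RAW r3
[2] i3  bne.BR  -- no-port BR/BR
[3] i4+i5  bne.BR/ld.MEM  -- dual
[4] i6+i7  add.ALU/sll.ALU  -- dual
[5] i8  and.ALU  -- RAW r1
[6] i9  xor.ALU  -- tail

PAIRS = 3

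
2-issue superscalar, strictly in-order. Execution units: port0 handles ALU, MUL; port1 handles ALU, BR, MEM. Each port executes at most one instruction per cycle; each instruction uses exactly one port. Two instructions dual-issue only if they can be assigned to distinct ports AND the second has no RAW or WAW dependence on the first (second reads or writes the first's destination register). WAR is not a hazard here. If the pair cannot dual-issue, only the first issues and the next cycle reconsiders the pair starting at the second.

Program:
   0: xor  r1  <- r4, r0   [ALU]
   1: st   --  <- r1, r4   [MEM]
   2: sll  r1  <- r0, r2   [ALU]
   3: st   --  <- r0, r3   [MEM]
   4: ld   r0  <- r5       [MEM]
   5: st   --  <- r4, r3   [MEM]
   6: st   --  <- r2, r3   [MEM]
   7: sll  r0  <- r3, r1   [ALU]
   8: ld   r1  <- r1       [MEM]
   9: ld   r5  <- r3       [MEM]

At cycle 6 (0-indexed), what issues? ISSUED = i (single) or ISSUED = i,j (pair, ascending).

t=0 i0:xor.ALU ; RAW r1
t=1 i1,i2:st.MEM+sll.ALU ; pair
t=2 i3:st.MEM ; no-port MEM/MEM
t=3 i4:ld.MEM ; no-port MEM/MEM
t=4 i5:st.MEM ; no-port MEM/MEM
t=5 i6,i7:st.MEM+sll.ALU ; pair
t=6 i8:ld.MEM ; no-port MEM/MEM
t=7 i9:ld.MEM ; tail

ISSUED = 8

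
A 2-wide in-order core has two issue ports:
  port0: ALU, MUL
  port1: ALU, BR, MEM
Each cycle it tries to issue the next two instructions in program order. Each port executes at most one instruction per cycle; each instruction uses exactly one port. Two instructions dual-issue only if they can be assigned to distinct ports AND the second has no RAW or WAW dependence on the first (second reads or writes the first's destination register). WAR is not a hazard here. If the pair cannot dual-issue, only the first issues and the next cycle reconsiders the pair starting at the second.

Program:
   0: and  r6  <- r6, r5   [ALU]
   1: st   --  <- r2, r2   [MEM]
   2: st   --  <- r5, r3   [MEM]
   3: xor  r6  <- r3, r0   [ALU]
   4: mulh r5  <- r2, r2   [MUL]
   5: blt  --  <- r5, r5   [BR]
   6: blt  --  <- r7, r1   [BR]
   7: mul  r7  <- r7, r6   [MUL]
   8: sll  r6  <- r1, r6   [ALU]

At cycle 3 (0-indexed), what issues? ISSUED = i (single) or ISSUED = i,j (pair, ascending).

ISSUED = 5

  cy0 -> i0/i1 (and+st) pair
  cy1 -> i2/i3 (st+xor) pair
  cy2 -> i4 (mulh) RAW r5
  cy3 -> i5 (blt) no-port BR/BR
  cy4 -> i6/i7 (blt+mul) pair
  cy5 -> i8 (sll) tail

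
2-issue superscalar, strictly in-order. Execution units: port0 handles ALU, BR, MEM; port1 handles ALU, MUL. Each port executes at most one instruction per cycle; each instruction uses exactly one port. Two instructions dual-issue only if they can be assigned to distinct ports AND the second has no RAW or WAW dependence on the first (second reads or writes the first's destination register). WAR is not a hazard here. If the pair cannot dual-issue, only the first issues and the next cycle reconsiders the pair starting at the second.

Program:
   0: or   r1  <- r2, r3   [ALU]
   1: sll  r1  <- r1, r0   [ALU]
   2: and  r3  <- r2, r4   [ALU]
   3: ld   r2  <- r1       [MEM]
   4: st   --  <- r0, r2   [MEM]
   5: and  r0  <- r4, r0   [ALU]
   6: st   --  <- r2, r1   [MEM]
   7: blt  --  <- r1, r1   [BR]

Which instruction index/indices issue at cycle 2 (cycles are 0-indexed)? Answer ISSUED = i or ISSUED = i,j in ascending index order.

  cy0 -> i0 (or) RAW+WAW r1
  cy1 -> i1,i2 (sll+and) dual
  cy2 -> i3 (ld) no-port MEM/MEM
  cy3 -> i4,i5 (st+and) dual
  cy4 -> i6 (st) no-port MEM/BR
  cy5 -> i7 (blt) tail

ISSUED = 3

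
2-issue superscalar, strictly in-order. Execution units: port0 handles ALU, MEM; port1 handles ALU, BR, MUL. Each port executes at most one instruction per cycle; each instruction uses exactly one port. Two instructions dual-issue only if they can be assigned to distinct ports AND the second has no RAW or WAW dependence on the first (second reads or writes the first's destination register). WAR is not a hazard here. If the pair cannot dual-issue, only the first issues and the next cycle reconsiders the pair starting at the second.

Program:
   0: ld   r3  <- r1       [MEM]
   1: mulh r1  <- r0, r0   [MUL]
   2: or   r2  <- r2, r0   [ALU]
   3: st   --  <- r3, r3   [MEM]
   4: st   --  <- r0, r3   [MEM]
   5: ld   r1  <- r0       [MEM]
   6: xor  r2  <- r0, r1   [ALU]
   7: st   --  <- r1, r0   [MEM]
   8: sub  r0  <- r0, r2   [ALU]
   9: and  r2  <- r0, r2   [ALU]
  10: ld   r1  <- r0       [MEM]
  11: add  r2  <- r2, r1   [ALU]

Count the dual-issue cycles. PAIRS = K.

PAIRS = 4

t=0 i0/i1:ld;mulh ; 2-wide
t=1 i2/i3:or;st ; 2-wide
t=2 i4:st ; no-port MEM/MEM
t=3 i5:ld ; RAW r1
t=4 i6/i7:xor;st ; 2-wide
t=5 i8:sub ; RAW r0
t=6 i9/i10:and;ld ; 2-wide
t=7 i11:add ; tail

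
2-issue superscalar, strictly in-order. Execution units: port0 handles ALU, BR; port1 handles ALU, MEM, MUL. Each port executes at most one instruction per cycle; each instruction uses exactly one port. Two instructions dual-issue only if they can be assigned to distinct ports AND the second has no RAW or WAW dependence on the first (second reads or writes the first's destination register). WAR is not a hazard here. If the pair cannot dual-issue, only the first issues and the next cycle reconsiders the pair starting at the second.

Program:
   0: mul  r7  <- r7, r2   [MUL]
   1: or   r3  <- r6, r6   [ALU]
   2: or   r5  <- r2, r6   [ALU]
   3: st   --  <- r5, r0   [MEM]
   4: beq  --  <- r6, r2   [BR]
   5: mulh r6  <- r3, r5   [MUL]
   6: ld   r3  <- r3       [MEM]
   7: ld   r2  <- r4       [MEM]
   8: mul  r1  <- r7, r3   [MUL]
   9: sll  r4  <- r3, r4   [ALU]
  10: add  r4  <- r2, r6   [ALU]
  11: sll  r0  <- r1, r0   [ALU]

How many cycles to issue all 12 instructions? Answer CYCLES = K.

CYCLES = 8

[0] i0/i1  mul.MUL/or.ALU  -- 2-wide
[1] i2  or.ALU  -- RAW r5
[2] i3/i4  st.MEM/beq.BR  -- 2-wide
[3] i5  mulh.MUL  -- no-port MUL/MEM
[4] i6  ld.MEM  -- no-port MEM/MEM
[5] i7  ld.MEM  -- no-port MEM/MUL
[6] i8/i9  mul.MUL/sll.ALU  -- 2-wide
[7] i10/i11  add.ALU/sll.ALU  -- 2-wide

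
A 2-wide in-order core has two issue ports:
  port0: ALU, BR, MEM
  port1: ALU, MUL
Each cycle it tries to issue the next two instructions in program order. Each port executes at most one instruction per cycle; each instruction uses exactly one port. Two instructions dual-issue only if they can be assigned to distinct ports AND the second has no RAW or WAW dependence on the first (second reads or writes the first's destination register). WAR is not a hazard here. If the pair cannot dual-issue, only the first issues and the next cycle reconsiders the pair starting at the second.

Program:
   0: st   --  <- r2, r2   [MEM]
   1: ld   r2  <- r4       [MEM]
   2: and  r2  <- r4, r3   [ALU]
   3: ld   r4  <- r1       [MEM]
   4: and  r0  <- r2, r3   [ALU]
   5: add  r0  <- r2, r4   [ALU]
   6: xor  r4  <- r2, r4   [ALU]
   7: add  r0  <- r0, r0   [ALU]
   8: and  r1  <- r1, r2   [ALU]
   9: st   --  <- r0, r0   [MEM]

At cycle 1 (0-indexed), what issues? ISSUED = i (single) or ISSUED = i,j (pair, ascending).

c0: i0 st  no-port MEM/MEM
c1: i1 ld  WAW r2
c2: i2+i3 and/ld  pair
c3: i4 and  WAW r0
c4: i5+i6 add/xor  pair
c5: i7+i8 add/and  pair
c6: i9 st  tail

ISSUED = 1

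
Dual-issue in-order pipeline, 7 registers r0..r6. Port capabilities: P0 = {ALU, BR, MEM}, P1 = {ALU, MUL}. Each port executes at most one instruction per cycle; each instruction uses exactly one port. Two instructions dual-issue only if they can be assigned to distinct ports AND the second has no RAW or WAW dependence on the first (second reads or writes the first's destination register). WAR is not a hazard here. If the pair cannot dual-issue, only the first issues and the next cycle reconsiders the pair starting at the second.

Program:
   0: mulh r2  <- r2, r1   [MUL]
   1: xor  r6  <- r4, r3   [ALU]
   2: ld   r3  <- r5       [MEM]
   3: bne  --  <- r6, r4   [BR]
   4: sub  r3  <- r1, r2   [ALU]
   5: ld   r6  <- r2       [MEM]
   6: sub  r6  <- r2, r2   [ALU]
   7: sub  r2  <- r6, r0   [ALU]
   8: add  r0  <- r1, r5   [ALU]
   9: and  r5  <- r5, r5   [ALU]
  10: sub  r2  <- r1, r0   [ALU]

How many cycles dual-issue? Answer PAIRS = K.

  cy0 -> i0,i1 (mulh.MUL xor.ALU) 2-wide
  cy1 -> i2 (ld.MEM) no-port MEM/BR
  cy2 -> i3,i4 (bne.BR sub.ALU) 2-wide
  cy3 -> i5 (ld.MEM) WAW r6
  cy4 -> i6 (sub.ALU) RAW r6
  cy5 -> i7,i8 (sub.ALU add.ALU) 2-wide
  cy6 -> i9,i10 (and.ALU sub.ALU) 2-wide

PAIRS = 4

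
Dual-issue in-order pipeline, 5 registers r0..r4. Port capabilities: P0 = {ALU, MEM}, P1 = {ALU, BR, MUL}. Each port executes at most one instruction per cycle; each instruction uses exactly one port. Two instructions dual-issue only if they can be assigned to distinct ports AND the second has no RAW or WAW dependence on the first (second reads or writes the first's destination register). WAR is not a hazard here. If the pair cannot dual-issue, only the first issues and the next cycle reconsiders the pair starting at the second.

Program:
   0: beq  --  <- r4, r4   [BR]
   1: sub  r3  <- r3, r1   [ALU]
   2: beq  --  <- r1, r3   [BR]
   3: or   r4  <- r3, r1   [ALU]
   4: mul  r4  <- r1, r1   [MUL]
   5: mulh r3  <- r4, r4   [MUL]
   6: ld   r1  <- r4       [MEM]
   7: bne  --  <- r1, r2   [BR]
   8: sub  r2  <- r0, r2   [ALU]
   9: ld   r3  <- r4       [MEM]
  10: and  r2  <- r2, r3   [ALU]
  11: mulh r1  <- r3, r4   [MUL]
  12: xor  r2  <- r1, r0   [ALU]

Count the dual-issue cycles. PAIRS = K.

PAIRS = 5

[0] i0/i1  beq;sub  -- pair
[1] i2/i3  beq;or  -- pair
[2] i4  mul  -- no-port MUL/MUL
[3] i5/i6  mulh;ld  -- pair
[4] i7/i8  bne;sub  -- pair
[5] i9  ld  -- RAW r3
[6] i10/i11  and;mulh  -- pair
[7] i12  xor  -- tail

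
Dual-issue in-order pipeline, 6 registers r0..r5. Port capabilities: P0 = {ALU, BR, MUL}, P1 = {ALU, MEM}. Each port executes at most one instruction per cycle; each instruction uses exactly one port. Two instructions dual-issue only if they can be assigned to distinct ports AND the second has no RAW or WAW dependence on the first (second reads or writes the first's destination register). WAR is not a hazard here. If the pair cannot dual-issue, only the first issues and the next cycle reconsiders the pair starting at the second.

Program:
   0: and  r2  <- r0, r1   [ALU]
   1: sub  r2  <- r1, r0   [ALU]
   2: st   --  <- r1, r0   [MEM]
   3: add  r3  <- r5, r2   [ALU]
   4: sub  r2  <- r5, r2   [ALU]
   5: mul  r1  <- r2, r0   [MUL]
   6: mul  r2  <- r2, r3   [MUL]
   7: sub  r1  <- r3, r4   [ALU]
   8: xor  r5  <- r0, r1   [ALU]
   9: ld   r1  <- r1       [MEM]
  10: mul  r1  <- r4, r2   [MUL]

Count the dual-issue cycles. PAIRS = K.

[0] i0  and  -- WAW r2
[1] i1,i2  sub+st  -- dual
[2] i3,i4  add+sub  -- dual
[3] i5  mul  -- no-port MUL/MUL
[4] i6,i7  mul+sub  -- dual
[5] i8,i9  xor+ld  -- dual
[6] i10  mul  -- tail

PAIRS = 4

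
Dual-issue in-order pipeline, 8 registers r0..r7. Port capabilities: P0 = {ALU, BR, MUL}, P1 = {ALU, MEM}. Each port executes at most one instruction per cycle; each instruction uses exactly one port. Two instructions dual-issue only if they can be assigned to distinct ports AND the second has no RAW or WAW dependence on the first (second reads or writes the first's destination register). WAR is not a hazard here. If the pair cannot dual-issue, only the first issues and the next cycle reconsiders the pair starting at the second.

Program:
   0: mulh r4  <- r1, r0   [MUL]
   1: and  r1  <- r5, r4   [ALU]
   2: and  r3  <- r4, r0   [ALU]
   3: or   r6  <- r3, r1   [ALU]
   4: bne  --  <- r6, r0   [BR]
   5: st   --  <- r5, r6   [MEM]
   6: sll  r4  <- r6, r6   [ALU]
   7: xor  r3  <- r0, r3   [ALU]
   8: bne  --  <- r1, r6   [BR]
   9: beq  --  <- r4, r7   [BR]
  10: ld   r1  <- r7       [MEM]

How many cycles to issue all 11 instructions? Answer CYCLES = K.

0. mulh.MUL @i0  | RAW r4
1. and.ALU+and.ALU @i1+i2  | pair
2. or.ALU @i3  | RAW r6
3. bne.BR+st.MEM @i4+i5  | pair
4. sll.ALU+xor.ALU @i6+i7  | pair
5. bne.BR @i8  | no-port BR/BR
6. beq.BR+ld.MEM @i9+i10  | pair

CYCLES = 7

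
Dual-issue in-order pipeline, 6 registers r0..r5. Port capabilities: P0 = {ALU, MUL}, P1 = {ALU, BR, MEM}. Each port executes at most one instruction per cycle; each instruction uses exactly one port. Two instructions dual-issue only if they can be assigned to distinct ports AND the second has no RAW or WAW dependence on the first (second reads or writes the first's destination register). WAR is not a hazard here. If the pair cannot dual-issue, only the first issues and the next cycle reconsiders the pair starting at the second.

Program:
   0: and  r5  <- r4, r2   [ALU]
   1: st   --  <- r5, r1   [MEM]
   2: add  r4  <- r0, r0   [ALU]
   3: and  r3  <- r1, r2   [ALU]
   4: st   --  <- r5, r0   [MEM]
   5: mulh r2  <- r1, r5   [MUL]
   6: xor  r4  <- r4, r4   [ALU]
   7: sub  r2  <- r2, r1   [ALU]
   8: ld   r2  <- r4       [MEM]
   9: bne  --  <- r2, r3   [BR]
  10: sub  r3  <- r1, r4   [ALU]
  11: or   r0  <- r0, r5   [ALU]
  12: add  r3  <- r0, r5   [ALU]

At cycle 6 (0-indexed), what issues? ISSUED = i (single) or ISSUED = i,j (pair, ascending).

#0 head=0: and.ALU i0 RAW r5
#1 head=1: st.MEM/add.ALU i1+i2 dual
#2 head=3: and.ALU/st.MEM i3+i4 dual
#3 head=5: mulh.MUL/xor.ALU i5+i6 dual
#4 head=7: sub.ALU i7 WAW r2
#5 head=8: ld.MEM i8 no-port MEM/BR
#6 head=9: bne.BR/sub.ALU i9+i10 dual
#7 head=11: or.ALU i11 RAW r0
#8 head=12: add.ALU i12 tail

ISSUED = 9,10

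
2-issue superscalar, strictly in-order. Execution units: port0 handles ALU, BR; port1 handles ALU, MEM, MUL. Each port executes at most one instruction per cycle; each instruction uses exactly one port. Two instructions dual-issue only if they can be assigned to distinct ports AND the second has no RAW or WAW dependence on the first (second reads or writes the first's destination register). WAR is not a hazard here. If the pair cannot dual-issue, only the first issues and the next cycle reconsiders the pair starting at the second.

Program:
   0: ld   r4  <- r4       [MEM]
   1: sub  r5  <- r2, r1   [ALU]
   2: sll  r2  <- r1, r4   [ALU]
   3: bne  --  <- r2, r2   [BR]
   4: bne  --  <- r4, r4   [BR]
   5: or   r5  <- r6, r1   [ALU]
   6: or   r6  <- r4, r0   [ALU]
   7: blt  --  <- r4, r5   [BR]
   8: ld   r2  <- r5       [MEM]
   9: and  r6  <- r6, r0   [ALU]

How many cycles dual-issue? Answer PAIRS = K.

0. ld.MEM+sub.ALU @i0,i1  | pair
1. sll.ALU @i2  | RAW r2
2. bne.BR @i3  | no-port BR/BR
3. bne.BR+or.ALU @i4,i5  | pair
4. or.ALU+blt.BR @i6,i7  | pair
5. ld.MEM+and.ALU @i8,i9  | pair

PAIRS = 4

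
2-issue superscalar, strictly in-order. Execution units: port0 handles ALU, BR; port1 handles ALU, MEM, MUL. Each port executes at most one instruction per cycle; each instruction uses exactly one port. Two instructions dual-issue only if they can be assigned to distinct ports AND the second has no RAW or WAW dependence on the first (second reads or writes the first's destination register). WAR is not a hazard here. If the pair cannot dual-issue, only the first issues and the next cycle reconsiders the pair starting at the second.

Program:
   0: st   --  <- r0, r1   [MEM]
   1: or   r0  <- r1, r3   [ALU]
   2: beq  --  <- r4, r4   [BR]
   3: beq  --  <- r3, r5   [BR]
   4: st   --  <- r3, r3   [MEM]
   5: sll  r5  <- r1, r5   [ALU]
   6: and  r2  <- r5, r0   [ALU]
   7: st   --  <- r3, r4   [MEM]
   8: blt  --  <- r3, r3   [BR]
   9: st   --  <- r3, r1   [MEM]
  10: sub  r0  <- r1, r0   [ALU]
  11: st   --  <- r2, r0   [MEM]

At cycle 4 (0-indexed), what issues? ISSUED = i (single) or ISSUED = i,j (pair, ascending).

ISSUED = 6,7

#0 head=0: st.MEM or.ALU i0/i1 pair
#1 head=2: beq.BR i2 no-port BR/BR
#2 head=3: beq.BR st.MEM i3/i4 pair
#3 head=5: sll.ALU i5 RAW r5
#4 head=6: and.ALU st.MEM i6/i7 pair
#5 head=8: blt.BR st.MEM i8/i9 pair
#6 head=10: sub.ALU i10 RAW r0
#7 head=11: st.MEM i11 tail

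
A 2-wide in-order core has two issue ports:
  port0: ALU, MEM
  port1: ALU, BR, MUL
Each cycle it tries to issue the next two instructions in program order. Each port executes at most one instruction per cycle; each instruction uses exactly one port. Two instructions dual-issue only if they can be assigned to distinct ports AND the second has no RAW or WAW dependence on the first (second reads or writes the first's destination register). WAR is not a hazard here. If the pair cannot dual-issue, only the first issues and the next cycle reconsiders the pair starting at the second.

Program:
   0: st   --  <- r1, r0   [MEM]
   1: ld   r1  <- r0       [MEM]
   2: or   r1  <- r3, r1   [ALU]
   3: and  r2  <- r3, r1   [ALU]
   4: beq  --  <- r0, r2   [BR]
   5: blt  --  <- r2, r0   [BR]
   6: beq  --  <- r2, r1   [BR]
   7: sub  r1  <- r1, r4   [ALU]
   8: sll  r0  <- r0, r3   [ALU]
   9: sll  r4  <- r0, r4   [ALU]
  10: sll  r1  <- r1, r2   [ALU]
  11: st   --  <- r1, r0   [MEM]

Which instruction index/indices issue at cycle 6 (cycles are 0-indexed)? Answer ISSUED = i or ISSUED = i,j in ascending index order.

ISSUED = 6,7

[0] i0  st  -- no-port MEM/MEM
[1] i1  ld  -- RAW+WAW r1
[2] i2  or  -- RAW r1
[3] i3  and  -- RAW r2
[4] i4  beq  -- no-port BR/BR
[5] i5  blt  -- no-port BR/BR
[6] i6/i7  beq sub  -- dual
[7] i8  sll  -- RAW r0
[8] i9/i10  sll sll  -- dual
[9] i11  st  -- tail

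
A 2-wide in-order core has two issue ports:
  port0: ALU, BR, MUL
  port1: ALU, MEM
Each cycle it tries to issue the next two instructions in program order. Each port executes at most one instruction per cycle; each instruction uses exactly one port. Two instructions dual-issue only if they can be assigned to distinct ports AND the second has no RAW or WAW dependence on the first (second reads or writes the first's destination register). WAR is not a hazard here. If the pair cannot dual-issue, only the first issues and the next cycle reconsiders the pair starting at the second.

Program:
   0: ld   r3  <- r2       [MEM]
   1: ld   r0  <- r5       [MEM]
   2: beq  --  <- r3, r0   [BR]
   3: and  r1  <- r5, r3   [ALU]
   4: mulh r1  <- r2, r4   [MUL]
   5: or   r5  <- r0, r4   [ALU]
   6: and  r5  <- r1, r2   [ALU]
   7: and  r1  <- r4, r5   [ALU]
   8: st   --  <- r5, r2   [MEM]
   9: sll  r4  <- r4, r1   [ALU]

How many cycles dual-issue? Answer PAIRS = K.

PAIRS = 3

0. ld.MEM @i0  | no-port MEM/MEM
1. ld.MEM @i1  | RAW r0
2. beq.BR/and.ALU @i2,i3  | dual
3. mulh.MUL/or.ALU @i4,i5  | dual
4. and.ALU @i6  | RAW r5
5. and.ALU/st.MEM @i7,i8  | dual
6. sll.ALU @i9  | tail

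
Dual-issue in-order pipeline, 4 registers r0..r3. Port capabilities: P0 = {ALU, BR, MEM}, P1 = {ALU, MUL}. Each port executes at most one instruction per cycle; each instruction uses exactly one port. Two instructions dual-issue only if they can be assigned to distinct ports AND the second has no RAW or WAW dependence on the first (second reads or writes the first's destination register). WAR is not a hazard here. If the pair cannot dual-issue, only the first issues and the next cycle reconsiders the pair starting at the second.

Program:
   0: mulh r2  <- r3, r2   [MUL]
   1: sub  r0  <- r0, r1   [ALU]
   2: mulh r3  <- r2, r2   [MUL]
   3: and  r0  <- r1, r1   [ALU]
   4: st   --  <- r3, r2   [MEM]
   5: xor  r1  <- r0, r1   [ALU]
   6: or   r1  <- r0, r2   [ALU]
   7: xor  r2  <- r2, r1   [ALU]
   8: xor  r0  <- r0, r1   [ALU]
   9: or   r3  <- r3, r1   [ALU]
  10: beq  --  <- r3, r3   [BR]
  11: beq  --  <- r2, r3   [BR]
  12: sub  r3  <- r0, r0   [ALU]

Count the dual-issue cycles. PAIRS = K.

PAIRS = 5

  cy0 -> i0/i1 (mulh.MUL/sub.ALU) pair
  cy1 -> i2/i3 (mulh.MUL/and.ALU) pair
  cy2 -> i4/i5 (st.MEM/xor.ALU) pair
  cy3 -> i6 (or.ALU) RAW r1
  cy4 -> i7/i8 (xor.ALU/xor.ALU) pair
  cy5 -> i9 (or.ALU) RAW r3
  cy6 -> i10 (beq.BR) no-port BR/BR
  cy7 -> i11/i12 (beq.BR/sub.ALU) pair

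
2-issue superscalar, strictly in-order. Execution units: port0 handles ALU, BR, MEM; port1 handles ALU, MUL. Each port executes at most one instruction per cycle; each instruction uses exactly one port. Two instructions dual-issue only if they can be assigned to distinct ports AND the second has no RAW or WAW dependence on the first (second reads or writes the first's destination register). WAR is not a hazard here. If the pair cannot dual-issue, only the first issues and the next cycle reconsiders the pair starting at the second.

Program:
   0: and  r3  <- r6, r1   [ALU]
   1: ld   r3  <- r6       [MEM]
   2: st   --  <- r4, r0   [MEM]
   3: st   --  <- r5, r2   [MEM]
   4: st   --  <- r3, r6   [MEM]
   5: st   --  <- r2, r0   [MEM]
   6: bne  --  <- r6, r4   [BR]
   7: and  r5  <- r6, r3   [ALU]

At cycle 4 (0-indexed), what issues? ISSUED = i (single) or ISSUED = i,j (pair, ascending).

#0 head=0: and i0 WAW r3
#1 head=1: ld i1 no-port MEM/MEM
#2 head=2: st i2 no-port MEM/MEM
#3 head=3: st i3 no-port MEM/MEM
#4 head=4: st i4 no-port MEM/MEM
#5 head=5: st i5 no-port MEM/BR
#6 head=6: bne and i6/i7 2-wide

ISSUED = 4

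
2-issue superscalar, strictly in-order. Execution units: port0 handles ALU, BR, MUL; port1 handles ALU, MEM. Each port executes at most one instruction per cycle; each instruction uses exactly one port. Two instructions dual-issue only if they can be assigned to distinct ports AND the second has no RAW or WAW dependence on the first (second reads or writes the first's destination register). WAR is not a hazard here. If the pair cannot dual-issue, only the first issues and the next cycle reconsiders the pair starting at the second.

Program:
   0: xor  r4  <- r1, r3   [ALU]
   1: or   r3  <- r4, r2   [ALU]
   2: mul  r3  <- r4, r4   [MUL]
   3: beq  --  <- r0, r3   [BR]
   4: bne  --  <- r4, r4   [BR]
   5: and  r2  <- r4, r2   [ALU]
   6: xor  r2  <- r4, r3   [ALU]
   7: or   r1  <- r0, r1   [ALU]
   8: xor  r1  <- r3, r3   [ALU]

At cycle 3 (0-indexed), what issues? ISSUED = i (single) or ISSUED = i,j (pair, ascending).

t=0 i0:xor.ALU ; RAW r4
t=1 i1:or.ALU ; WAW r3
t=2 i2:mul.MUL ; no-port MUL/BR
t=3 i3:beq.BR ; no-port BR/BR
t=4 i4+i5:bne.BR/and.ALU ; 2-wide
t=5 i6+i7:xor.ALU/or.ALU ; 2-wide
t=6 i8:xor.ALU ; tail

ISSUED = 3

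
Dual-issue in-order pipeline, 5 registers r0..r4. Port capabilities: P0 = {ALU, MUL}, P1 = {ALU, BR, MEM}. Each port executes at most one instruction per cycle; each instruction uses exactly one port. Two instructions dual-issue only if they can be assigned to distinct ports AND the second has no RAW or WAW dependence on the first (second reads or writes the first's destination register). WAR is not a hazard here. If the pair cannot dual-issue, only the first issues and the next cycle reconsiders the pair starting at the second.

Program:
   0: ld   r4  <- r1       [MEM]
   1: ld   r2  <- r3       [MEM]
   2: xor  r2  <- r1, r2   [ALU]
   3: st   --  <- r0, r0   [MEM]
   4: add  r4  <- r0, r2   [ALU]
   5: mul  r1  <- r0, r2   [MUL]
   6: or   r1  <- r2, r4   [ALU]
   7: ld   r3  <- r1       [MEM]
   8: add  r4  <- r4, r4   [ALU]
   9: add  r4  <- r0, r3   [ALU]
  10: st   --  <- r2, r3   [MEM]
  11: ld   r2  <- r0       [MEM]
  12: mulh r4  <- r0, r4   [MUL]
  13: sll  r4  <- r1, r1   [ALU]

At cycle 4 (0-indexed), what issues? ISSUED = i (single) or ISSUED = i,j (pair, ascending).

ISSUED = 6

[0] i0  ld  -- no-port MEM/MEM
[1] i1  ld  -- RAW+WAW r2
[2] i2/i3  xor/st  -- 2-wide
[3] i4/i5  add/mul  -- 2-wide
[4] i6  or  -- RAW r1
[5] i7/i8  ld/add  -- 2-wide
[6] i9/i10  add/st  -- 2-wide
[7] i11/i12  ld/mulh  -- 2-wide
[8] i13  sll  -- tail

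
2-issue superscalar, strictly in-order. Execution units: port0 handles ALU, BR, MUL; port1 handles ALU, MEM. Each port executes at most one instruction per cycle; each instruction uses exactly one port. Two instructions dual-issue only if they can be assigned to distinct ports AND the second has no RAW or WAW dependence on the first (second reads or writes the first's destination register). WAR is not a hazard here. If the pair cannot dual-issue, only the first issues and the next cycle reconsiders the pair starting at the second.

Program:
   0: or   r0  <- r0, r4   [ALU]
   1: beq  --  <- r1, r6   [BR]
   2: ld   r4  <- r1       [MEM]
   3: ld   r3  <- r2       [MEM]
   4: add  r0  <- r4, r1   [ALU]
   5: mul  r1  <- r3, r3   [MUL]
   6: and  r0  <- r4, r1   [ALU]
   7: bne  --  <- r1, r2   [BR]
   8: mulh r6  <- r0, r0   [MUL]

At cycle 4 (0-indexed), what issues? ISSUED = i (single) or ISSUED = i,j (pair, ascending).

ISSUED = 6,7

0. or;beq @i0&i1  | dual
1. ld @i2  | no-port MEM/MEM
2. ld;add @i3&i4  | dual
3. mul @i5  | RAW r1
4. and;bne @i6&i7  | dual
5. mulh @i8  | tail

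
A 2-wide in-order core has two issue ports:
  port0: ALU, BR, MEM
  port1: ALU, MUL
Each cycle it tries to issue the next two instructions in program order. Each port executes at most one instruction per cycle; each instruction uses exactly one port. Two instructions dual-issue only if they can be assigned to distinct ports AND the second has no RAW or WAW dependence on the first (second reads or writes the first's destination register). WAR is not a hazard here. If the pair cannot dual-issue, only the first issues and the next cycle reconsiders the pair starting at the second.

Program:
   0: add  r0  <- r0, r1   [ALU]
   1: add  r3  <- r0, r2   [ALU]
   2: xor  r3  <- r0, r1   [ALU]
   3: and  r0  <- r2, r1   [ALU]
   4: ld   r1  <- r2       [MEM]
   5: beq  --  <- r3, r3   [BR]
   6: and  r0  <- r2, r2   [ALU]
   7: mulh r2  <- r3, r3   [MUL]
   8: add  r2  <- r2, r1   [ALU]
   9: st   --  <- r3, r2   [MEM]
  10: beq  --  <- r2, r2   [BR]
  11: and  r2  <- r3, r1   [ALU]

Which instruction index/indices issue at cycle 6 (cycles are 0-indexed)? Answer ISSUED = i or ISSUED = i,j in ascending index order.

ISSUED = 8

c0: i0 add  RAW r0
c1: i1 add  WAW r3
c2: i2&i3 xor+and  dual
c3: i4 ld  no-port MEM/BR
c4: i5&i6 beq+and  dual
c5: i7 mulh  RAW+WAW r2
c6: i8 add  RAW r2
c7: i9 st  no-port MEM/BR
c8: i10&i11 beq+and  dual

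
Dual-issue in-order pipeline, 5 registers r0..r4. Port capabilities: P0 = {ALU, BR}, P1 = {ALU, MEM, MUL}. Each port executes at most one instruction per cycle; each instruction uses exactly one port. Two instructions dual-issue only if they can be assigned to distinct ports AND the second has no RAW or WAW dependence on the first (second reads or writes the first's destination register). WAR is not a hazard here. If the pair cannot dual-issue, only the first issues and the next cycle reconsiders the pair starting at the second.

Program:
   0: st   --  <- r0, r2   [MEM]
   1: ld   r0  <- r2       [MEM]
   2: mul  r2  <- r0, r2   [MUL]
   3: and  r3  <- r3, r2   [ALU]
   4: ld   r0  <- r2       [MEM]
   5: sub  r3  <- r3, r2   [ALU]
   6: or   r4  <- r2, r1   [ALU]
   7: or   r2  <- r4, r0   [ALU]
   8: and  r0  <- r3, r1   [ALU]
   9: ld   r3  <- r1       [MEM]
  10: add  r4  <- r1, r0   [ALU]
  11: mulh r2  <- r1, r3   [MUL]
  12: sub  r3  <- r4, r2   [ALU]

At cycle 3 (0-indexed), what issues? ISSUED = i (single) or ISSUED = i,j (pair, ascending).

ISSUED = 3,4

t=0 i0:st.MEM ; no-port MEM/MEM
t=1 i1:ld.MEM ; no-port MEM/MUL
t=2 i2:mul.MUL ; RAW r2
t=3 i3+i4:and.ALU+ld.MEM ; 2-wide
t=4 i5+i6:sub.ALU+or.ALU ; 2-wide
t=5 i7+i8:or.ALU+and.ALU ; 2-wide
t=6 i9+i10:ld.MEM+add.ALU ; 2-wide
t=7 i11:mulh.MUL ; RAW r2
t=8 i12:sub.ALU ; tail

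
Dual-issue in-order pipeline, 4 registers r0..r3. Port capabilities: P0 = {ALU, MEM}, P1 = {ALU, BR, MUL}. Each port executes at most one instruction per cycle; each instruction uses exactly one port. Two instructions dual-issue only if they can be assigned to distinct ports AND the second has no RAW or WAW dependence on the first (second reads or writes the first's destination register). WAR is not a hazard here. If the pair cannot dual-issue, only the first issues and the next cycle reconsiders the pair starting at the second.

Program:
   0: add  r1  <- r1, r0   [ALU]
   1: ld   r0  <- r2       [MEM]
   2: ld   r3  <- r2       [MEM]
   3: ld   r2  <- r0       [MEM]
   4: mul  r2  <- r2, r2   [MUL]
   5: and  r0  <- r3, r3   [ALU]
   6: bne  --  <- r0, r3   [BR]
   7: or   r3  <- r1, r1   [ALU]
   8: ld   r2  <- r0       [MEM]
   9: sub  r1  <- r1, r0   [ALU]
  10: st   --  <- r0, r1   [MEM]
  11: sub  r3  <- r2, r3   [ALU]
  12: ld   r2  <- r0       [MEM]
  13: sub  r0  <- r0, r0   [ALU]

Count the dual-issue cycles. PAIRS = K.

#0 head=0: add.ALU;ld.MEM i0+i1 pair
#1 head=2: ld.MEM i2 no-port MEM/MEM
#2 head=3: ld.MEM i3 RAW+WAW r2
#3 head=4: mul.MUL;and.ALU i4+i5 pair
#4 head=6: bne.BR;or.ALU i6+i7 pair
#5 head=8: ld.MEM;sub.ALU i8+i9 pair
#6 head=10: st.MEM;sub.ALU i10+i11 pair
#7 head=12: ld.MEM;sub.ALU i12+i13 pair

PAIRS = 6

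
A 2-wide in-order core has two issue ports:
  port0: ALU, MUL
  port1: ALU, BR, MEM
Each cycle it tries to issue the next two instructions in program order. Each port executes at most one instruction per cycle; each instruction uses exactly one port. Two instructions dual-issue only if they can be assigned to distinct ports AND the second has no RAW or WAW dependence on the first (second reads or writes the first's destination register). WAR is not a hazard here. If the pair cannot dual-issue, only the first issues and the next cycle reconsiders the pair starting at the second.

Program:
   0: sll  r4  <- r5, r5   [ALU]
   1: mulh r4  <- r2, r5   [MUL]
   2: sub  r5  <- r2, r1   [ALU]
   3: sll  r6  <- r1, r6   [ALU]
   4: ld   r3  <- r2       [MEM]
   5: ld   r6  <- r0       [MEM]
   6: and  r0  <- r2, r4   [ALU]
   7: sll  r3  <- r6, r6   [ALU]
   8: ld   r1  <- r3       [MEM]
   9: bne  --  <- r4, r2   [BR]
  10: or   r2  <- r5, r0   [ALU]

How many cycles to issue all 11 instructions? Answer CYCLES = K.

t=0 i0:sll.ALU ; WAW r4
t=1 i1&i2:mulh.MUL;sub.ALU ; 2-wide
t=2 i3&i4:sll.ALU;ld.MEM ; 2-wide
t=3 i5&i6:ld.MEM;and.ALU ; 2-wide
t=4 i7:sll.ALU ; RAW r3
t=5 i8:ld.MEM ; no-port MEM/BR
t=6 i9&i10:bne.BR;or.ALU ; 2-wide

CYCLES = 7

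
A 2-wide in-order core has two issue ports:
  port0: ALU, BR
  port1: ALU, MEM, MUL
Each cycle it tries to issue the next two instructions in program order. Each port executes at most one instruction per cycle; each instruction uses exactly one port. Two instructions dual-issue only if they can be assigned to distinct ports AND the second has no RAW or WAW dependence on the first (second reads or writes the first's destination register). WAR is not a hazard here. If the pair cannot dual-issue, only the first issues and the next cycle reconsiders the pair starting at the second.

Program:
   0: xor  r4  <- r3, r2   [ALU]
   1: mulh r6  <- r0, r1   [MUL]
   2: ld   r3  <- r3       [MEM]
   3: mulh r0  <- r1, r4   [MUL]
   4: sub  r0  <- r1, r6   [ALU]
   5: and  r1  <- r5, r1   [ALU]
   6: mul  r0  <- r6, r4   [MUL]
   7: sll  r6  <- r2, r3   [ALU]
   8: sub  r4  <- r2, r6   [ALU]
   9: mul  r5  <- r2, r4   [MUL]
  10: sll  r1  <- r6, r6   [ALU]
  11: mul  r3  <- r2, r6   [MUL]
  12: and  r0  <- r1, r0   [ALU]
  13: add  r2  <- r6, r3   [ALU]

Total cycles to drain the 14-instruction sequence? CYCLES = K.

CYCLES = 9

0. xor.ALU+mulh.MUL @i0/i1  | dual
1. ld.MEM @i2  | no-port MEM/MUL
2. mulh.MUL @i3  | WAW r0
3. sub.ALU+and.ALU @i4/i5  | dual
4. mul.MUL+sll.ALU @i6/i7  | dual
5. sub.ALU @i8  | RAW r4
6. mul.MUL+sll.ALU @i9/i10  | dual
7. mul.MUL+and.ALU @i11/i12  | dual
8. add.ALU @i13  | tail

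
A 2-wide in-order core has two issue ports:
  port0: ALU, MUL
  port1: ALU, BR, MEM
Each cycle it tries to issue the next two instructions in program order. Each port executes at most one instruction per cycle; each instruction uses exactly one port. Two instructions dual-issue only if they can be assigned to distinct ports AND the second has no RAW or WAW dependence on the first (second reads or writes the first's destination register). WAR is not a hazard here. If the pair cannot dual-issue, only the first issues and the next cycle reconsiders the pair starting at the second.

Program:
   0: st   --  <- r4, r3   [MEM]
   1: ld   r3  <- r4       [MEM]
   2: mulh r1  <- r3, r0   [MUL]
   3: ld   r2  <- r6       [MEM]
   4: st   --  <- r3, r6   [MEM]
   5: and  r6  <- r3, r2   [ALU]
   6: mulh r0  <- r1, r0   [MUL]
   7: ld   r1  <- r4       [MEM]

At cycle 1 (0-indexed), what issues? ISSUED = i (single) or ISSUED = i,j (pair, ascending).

0. st.MEM @i0  | no-port MEM/MEM
1. ld.MEM @i1  | RAW r3
2. mulh.MUL+ld.MEM @i2&i3  | pair
3. st.MEM+and.ALU @i4&i5  | pair
4. mulh.MUL+ld.MEM @i6&i7  | pair

ISSUED = 1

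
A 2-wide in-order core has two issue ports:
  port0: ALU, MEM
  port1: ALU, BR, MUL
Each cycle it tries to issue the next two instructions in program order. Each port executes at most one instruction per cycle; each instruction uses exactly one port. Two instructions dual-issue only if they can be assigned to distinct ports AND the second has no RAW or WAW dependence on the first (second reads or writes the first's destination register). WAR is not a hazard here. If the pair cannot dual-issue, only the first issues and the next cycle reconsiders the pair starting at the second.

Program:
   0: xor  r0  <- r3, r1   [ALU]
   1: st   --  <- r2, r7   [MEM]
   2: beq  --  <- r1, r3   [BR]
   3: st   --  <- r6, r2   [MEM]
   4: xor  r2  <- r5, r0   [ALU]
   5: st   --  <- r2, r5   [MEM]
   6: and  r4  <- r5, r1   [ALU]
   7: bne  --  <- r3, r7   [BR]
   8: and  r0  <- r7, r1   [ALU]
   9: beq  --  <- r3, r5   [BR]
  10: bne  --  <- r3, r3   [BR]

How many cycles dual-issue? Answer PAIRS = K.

  cy0 -> i0&i1 (xor/st) dual
  cy1 -> i2&i3 (beq/st) dual
  cy2 -> i4 (xor) RAW r2
  cy3 -> i5&i6 (st/and) dual
  cy4 -> i7&i8 (bne/and) dual
  cy5 -> i9 (beq) no-port BR/BR
  cy6 -> i10 (bne) tail

PAIRS = 4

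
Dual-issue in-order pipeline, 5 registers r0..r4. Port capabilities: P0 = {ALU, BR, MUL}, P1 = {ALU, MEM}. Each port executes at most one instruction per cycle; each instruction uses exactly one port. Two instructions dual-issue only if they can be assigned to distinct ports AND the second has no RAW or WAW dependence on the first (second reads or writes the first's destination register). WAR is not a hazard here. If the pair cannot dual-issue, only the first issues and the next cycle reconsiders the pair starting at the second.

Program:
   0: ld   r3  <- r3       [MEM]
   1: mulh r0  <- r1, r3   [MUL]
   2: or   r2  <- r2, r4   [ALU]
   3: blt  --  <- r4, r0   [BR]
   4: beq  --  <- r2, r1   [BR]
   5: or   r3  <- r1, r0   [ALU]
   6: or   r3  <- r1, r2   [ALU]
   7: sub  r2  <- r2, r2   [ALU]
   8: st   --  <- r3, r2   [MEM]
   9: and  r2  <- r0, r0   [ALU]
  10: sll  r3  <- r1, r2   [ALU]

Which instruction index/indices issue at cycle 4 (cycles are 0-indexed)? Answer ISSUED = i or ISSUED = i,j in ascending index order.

c0: i0 ld  RAW r3
c1: i1&i2 mulh+or  pair
c2: i3 blt  no-port BR/BR
c3: i4&i5 beq+or  pair
c4: i6&i7 or+sub  pair
c5: i8&i9 st+and  pair
c6: i10 sll  tail

ISSUED = 6,7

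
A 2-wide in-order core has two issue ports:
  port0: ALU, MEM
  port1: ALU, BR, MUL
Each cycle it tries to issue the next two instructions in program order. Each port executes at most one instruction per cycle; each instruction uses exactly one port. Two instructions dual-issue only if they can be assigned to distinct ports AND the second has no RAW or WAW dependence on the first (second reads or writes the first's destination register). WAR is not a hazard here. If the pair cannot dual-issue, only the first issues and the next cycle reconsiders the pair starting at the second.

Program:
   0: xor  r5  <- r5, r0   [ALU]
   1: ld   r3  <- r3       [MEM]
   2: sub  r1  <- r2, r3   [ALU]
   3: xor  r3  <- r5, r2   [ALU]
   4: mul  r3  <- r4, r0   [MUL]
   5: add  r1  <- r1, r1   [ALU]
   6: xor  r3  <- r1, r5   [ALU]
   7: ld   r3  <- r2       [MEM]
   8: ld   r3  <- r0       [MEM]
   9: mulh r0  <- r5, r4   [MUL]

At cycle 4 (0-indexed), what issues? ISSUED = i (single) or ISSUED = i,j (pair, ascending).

ISSUED = 7

c0: i0+i1 xor.ALU;ld.MEM  2-wide
c1: i2+i3 sub.ALU;xor.ALU  2-wide
c2: i4+i5 mul.MUL;add.ALU  2-wide
c3: i6 xor.ALU  WAW r3
c4: i7 ld.MEM  no-port MEM/MEM
c5: i8+i9 ld.MEM;mulh.MUL  2-wide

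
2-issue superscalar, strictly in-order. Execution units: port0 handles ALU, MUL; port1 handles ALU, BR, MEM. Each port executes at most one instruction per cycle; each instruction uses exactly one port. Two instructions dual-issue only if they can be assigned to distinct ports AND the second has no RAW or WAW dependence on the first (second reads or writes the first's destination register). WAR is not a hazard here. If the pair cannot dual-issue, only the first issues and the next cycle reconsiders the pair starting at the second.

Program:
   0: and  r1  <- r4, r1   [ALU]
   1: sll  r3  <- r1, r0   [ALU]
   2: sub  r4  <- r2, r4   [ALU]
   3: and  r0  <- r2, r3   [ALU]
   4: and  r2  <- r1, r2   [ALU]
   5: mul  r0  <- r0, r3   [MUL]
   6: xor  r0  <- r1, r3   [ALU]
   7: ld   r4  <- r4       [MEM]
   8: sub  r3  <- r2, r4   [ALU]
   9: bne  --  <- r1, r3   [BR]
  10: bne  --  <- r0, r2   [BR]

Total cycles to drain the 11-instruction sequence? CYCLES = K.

CYCLES = 8

t=0 i0:and ; RAW r1
t=1 i1&i2:sll/sub ; dual
t=2 i3&i4:and/and ; dual
t=3 i5:mul ; WAW r0
t=4 i6&i7:xor/ld ; dual
t=5 i8:sub ; RAW r3
t=6 i9:bne ; no-port BR/BR
t=7 i10:bne ; tail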